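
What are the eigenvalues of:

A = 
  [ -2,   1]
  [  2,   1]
λ = (-1 + √17)/2, (-1 - √17)/2  (≈ 1.562, -2.562)

tr(A) = -1, det(A) = -4
Characteristic polynomial: λ² - tr(A)λ + det(A) = λ² + λ - 4
λ² + λ - 4 = 0  ⇒  λ = (-1 ± √((1)² - 4·(-4)))/2 = (-1 ± √(17))/2
  = (-1 + √17)/2,  (-1 - √17)/2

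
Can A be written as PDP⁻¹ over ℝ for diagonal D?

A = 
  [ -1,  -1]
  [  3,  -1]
No

tr(A) = -2, det(A) = 4
Characteristic polynomial: λ² - tr(A)λ + det(A) = λ² + 2λ + 4
λ² + 2λ + 4 = 0  ⇒  λ = (-2 ± √((2)² - 4·(4)))/2 = (-2 ± √(-12))/2
  = -1 + i√3,  -1 - i√3
Eigenvalues: -1 + i√3, -1 - i√3  (≈ -1 + 1.732i, -1 - 1.732i)
Has complex eigenvalues (not diagonalizable over ℝ).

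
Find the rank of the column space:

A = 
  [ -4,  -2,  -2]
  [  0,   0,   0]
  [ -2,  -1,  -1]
dim(Col(A)) = 1

Row reduce:
R3 → R3 - (1/2)·R1
REF = 
  [ -4,  -2,  -2]
  [  0,   0,   0]
  [  0,   0,   0]
Pivot columns: 1 → 1 pivot.
dim(Col(A)) = number of pivot columns = 1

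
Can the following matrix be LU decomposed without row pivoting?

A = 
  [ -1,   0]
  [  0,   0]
Yes.
A[1,1] = -1 ≠ 0, so Gaussian elimination proceeds without a row swap: multiplier ℓ₂₁ = (0)/(-1) = 0, and U[2,2] = 0 - (0)(0) = 0.
L = 
  [  1,   0]
  [  0,   1]
U = 
  [ -1,   0]
  [  0,   0]
Check row 2 of LU: [(0)(-1), (0)(0) + 0] = [0, 0] = row 2 of A ✓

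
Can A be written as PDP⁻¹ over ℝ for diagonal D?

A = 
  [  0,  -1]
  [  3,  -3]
No

tr(A) = -3, det(A) = 3
Characteristic polynomial: λ² - tr(A)λ + det(A) = λ² + 3λ + 3
λ² + 3λ + 3 = 0  ⇒  λ = (-3 ± √((3)² - 4·(3)))/2 = (-3 ± √(-3))/2
  = (-3 + i√3)/2,  (-3 - i√3)/2
Eigenvalues: (-3 + i√3)/2, (-3 - i√3)/2  (≈ -1.5 + 0.866i, -1.5 - 0.866i)
Has complex eigenvalues (not diagonalizable over ℝ).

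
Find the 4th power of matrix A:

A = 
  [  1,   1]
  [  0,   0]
A^4 = 
  [  1,   1]
  [  0,   0]

A² = A·A:
A²[1,1] = (1)(1) + (1)(0) = 1
A²[1,2] = (1)(1) + (1)(0) = 1
A²[2,1] = (0)(1) + (0)(0) = 0
A²[2,2] = (0)(1) + (0)(0) = 0
A² = 
  [  1,   1]
  [  0,   0]

A^3 = A^2·A:
A^3[1,1] = (1)(1) + (1)(0) = 1
A^3[1,2] = (1)(1) + (1)(0) = 1
A^3[2,1] = (0)(1) + (0)(0) = 0
A^3[2,2] = (0)(1) + (0)(0) = 0
A^3 = 
  [  1,   1]
  [  0,   0]

A^4 = A^3·A:
A^4[1,1] = (1)(1) + (1)(0) = 1
A^4[1,2] = (1)(1) + (1)(0) = 1
A^4[2,1] = (0)(1) + (0)(0) = 0
A^4[2,2] = (0)(1) + (0)(0) = 0
A^4 = 
  [  1,   1]
  [  0,   0]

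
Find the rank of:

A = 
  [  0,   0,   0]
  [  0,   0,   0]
rank(A) = 0

Row reduce:
(no row operations needed)
REF = 
  [  0,   0,   0]
  [  0,   0,   0]
Pivot columns: none → 0 pivots.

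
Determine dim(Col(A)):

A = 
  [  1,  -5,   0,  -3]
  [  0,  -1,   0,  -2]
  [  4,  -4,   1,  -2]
dim(Col(A)) = 3

Row reduce:
R3 → R3 - (4)·R1
R3 → R3 + (16)·R2
REF = 
  [  1,  -5,   0,  -3]
  [  0,  -1,   0,  -2]
  [  0,   0,   1, -22]
Pivot columns: 1, 2, 3 → 3 pivots.
dim(Col(A)) = number of pivot columns = 3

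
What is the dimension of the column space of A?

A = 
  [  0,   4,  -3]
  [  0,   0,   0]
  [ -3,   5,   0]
Row reduce:
Swap R1 ↔ R3
Swap R2 ↔ R3
REF = 
  [ -3,   5,   0]
  [  0,   4,  -3]
  [  0,   0,   0]
Pivot columns: 1, 2 → 2 pivots.
dim(Col(A)) = number of pivot columns = 2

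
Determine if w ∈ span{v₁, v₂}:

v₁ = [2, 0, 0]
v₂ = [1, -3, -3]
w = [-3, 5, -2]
No

Form the augmented matrix and row-reduce:
[v₁|v₂|w] = 
  [  2,   1,  -3]
  [  0,  -3,   5]
  [  0,  -3,  -2]
R3 → R3 - (1)·R2
REF = 
  [  2,   1,  -3]
  [  0,  -3,   5]
  [  0,   0,  -7]

Row 3 reads [0 0 | -7], i.e. 0 = -7, so the system is inconsistent and w ∉ span{v₁, v₂}.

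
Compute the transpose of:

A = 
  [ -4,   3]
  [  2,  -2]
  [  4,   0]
Aᵀ = 
  [ -4,   2,   4]
  [  3,  -2,   0]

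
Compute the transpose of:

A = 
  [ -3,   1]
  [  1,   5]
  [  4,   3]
Aᵀ = 
  [ -3,   1,   4]
  [  1,   5,   3]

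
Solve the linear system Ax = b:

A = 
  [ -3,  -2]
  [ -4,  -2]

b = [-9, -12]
Row reduce the augmented matrix [A|b]:
R2 → R2 - (4/3)·R1
REF = 
  [ -3,  -2,  -9]
  [  0, 2/3,   0]

Back-substitution:
x₂ = 0 / (2/3) = 0
x₁ = (-9 - (-2)(0)) / (-3) = 3

x = [3, 0]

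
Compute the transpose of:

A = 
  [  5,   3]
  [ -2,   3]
Aᵀ = 
  [  5,  -2]
  [  3,   3]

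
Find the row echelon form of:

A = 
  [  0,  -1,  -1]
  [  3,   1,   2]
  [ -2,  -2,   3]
Row operations:
Swap R1 ↔ R2
R3 → R3 + (2/3)·R1
R3 → R3 - (4/3)·R2

Resulting echelon form:
REF = 
  [   3,    1,    2]
  [   0,   -1,   -1]
  [   0,    0, 17/3]

Rank = 3 (number of non-zero pivot rows).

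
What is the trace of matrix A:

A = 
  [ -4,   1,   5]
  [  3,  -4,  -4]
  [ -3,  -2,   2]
-6

tr(A) = -4 + -4 + 2 = -6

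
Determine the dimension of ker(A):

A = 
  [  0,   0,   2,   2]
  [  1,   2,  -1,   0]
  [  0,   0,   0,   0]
nullity(A) = 2

Row reduce:
Swap R1 ↔ R2
REF = 
  [  1,   2,  -1,   0]
  [  0,   0,   2,   2]
  [  0,   0,   0,   0]
Pivot columns: 1, 3 → 2 pivots.
rank(A) = 2, so nullity(A) = 4 - 2 = 2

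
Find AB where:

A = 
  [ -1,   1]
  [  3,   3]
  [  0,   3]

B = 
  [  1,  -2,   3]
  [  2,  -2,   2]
AB = 
  [  1,   0,  -1]
  [  9, -12,  15]
  [  6,  -6,   6]

A is 3×2 and B is 2×3, so AB is 3×3. Each entry is (row of A)·(column of B):
AB[1,1] = (-1)(1) + (1)(2) = 1
AB[1,2] = (-1)(-2) + (1)(-2) = 0
AB[1,3] = (-1)(3) + (1)(2) = -1
AB[2,1] = (3)(1) + (3)(2) = 9
AB[2,2] = (3)(-2) + (3)(-2) = -12
AB[2,3] = (3)(3) + (3)(2) = 15
AB[3,1] = (0)(1) + (3)(2) = 6
AB[3,2] = (0)(-2) + (3)(-2) = -6
AB[3,3] = (0)(3) + (3)(2) = 6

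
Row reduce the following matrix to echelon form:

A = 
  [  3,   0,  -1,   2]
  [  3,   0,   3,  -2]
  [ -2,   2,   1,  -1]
Row operations:
R2 → R2 - (1)·R1
R3 → R3 + (2/3)·R1
Swap R2 ↔ R3

Resulting echelon form:
REF = 
  [  3,   0,  -1,   2]
  [  0,   2, 1/3, 1/3]
  [  0,   0,   4,  -4]

Rank = 3 (number of non-zero pivot rows).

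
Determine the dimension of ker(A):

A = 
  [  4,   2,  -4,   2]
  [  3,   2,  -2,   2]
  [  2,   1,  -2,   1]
nullity(A) = 2

Row reduce:
R2 → R2 - (3/4)·R1
R3 → R3 - (1/2)·R1
REF = 
  [  4,   2,  -4,   2]
  [  0, 1/2,   1, 1/2]
  [  0,   0,   0,   0]
Pivot columns: 1, 2 → 2 pivots.
rank(A) = 2, so nullity(A) = 4 - 2 = 2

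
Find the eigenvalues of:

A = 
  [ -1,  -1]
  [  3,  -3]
λ = -2 + i√2, -2 - i√2  (≈ -2 + 1.414i, -2 - 1.414i)

tr(A) = -4, det(A) = 6
Characteristic polynomial: λ² - tr(A)λ + det(A) = λ² + 4λ + 6
λ² + 4λ + 6 = 0  ⇒  λ = (-4 ± √((4)² - 4·(6)))/2 = (-4 ± √(-8))/2
  = -2 + i√2,  -2 - i√2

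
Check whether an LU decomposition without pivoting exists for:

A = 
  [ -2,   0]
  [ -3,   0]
Yes.
A[1,1] = -2 ≠ 0, so Gaussian elimination proceeds without a row swap: multiplier ℓ₂₁ = (-3)/(-2) = 3/2, and U[2,2] = 0 - (3/2)(0) = 0.
L = 
  [  1,   0]
  [3/2,   1]
U = 
  [ -2,   0]
  [  0,   0]
Check row 2 of LU: [(3/2)(-2), (3/2)(0) + 0] = [-3, 0] = row 2 of A ✓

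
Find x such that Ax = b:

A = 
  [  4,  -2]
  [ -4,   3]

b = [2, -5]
Row reduce the augmented matrix [A|b]:
R2 → R2 + (1)·R1
REF = 
  [  4,  -2,   2]
  [  0,   1,  -3]

Back-substitution:
x₂ = (-3) / 1 = -3
x₁ = (2 - (-2)(-3)) / 4 = -1

x = [-1, -3]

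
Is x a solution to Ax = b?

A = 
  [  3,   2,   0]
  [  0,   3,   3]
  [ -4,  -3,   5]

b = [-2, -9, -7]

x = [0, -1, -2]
Yes

Ax = [-2, -9, -7] = b ✓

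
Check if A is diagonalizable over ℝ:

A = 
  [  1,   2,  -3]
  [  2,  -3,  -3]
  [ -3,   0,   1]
No

Characteristic polynomial: det(λI - A) = λ³ + λ² - 18λ - 38
By the rational root theorem any rational root is an integer dividing 38; none of those is a root, so p(λ) has no rational roots and hence (being an irreducible cubic) no repeated roots.
Discriminant of the cubic: Δ = -2872
Δ < 0 ⇒ one real eigenvalue and a complex-conjugate pair: λ ≈ 4.642, -2.821 + 0.4792i, -2.821 - 0.4792i
Has complex eigenvalues (not diagonalizable over ℝ).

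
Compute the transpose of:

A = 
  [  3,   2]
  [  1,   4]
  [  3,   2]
Aᵀ = 
  [  3,   1,   3]
  [  2,   4,   2]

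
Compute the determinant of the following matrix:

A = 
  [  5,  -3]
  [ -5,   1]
For a 2×2 matrix, det = ad - bc = (5)(1) - (-3)(-5) = -10

det(A) = -10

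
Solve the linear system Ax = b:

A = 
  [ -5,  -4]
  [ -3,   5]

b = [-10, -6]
Row reduce the augmented matrix [A|b]:
R2 → R2 - (3/5)·R1
REF = 
  [  -5,   -4,  -10]
  [   0, 37/5,    0]

Back-substitution:
x₂ = 0 / (37/5) = 0
x₁ = (-10 - (-4)(0)) / (-5) = 2

x = [2, 0]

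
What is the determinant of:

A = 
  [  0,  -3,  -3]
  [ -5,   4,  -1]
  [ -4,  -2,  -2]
-60

Cofactor expansion along row 1:
det(A) = (0)·((4)(-2) - (-1)(-2)) - (-3)·((-5)(-2) - (-1)(-4)) + (-3)·((-5)(-2) - (4)(-4))
  = (0)(-10) - (-3)(6) + (-3)(26)
  = -60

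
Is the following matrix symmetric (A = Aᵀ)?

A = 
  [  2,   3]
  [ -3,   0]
No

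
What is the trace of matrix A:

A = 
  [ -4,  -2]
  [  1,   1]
-3

tr(A) = -4 + 1 = -3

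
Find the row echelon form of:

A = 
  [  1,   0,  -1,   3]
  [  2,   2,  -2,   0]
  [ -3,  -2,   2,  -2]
Row operations:
R2 → R2 - (2)·R1
R3 → R3 + (3)·R1
R3 → R3 + (1)·R2

Resulting echelon form:
REF = 
  [  1,   0,  -1,   3]
  [  0,   2,   0,  -6]
  [  0,   0,  -1,   1]

Rank = 3 (number of non-zero pivot rows).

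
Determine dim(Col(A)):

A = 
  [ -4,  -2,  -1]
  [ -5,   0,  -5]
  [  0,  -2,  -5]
dim(Col(A)) = 3

Row reduce:
R2 → R2 - (5/4)·R1
R3 → R3 + (4/5)·R2
REF = 
  [   -4,    -2,    -1]
  [    0,   5/2, -15/4]
  [    0,     0,    -8]
Pivot columns: 1, 2, 3 → 3 pivots.
dim(Col(A)) = number of pivot columns = 3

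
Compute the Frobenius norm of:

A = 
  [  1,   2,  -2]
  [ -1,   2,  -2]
||A||_F = 4.243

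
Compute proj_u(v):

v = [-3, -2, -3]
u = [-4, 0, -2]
v·u = (-3)(-4) + (-2)(0) + (-3)(-2) = 18
u·u = (-4)² + (0)² + (-2)² = 20
proj_u(v) = (v·u / u·u) × u = (18/20) × u = (9/10) × u

proj_u(v) = [-18/5, 0, -9/5]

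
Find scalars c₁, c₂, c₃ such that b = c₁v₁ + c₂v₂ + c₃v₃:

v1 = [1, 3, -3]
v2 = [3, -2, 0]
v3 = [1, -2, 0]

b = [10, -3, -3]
c1 = 1, c2 = 3, c3 = 0

b = 1·v1 + 3·v2 + 0·v3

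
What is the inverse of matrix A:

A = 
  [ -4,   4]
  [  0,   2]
det(A) = (-4)(2) - (4)(0) = -8
For a 2×2 matrix, A⁻¹ = (1/det(A)) · [[d, -b], [-c, a]]
    = (-1/8) · [[2, -4], [0, -4]]

A⁻¹ = 
  [-1/4,  1/2]
  [   0,  1/2]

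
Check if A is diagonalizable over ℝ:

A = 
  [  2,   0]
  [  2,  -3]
Yes

tr(A) = -1, det(A) = -6
Characteristic polynomial: λ² - tr(A)λ + det(A) = λ² + λ - 6
λ² + λ - 6 = (λ + 3)(λ - 2)
Eigenvalues: 2, -3
λ=-3: alg. mult. = 1, geom. mult. = 2 - rank(A - (-3)I) = 2 - 1 = 1
λ=2: alg. mult. = 1, geom. mult. = 2 - rank(A - (2)I) = 2 - 1 = 1
Sum of geometric multiplicities equals n, so A has n independent eigenvectors.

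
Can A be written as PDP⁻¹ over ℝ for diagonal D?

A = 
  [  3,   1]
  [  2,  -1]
Yes

tr(A) = 2, det(A) = -5
Characteristic polynomial: λ² - tr(A)λ + det(A) = λ² - 2λ - 5
λ² - 2λ - 5 = 0  ⇒  λ = (2 ± √((-2)² - 4·(-5)))/2 = (2 ± √(24))/2
  = 1 + √6,  1 - √6
Eigenvalues: 1 + √6, 1 - √6  (≈ 3.449, -1.449)
The two irrational eigenvalues are distinct (simple), so each has alg. mult. = geom. mult. = 1.
Sum of geometric multiplicities equals n, so A has n independent eigenvectors.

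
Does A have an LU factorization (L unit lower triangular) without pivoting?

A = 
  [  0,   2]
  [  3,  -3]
No.
A[1,1] = 0 but A[2,1] = 3 ≠ 0. Any LU with L unit lower triangular has (LU)[1,1] = U[1,1] and (LU)[2,1] = L[2,1]·U[1,1]; matching A forces U[1,1] = 0, which then forces (LU)[2,1] = 0 ≠ 3. A row swap (pivoting) is required.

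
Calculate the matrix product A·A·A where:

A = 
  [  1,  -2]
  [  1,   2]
A^3 = 
  [ -7, -10]
  [  5,  -2]

A² = A·A:
A²[1,1] = (1)(1) + (-2)(1) = -1
A²[1,2] = (1)(-2) + (-2)(2) = -6
A²[2,1] = (1)(1) + (2)(1) = 3
A²[2,2] = (1)(-2) + (2)(2) = 2
A² = 
  [ -1,  -6]
  [  3,   2]

A^3 = A^2·A:
A^3[1,1] = (-1)(1) + (-6)(1) = -7
A^3[1,2] = (-1)(-2) + (-6)(2) = -10
A^3[2,1] = (3)(1) + (2)(1) = 5
A^3[2,2] = (3)(-2) + (2)(2) = -2
A^3 = 
  [ -7, -10]
  [  5,  -2]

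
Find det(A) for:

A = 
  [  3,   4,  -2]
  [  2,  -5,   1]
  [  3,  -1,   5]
-126

Cofactor expansion along row 1:
det(A) = (3)·((-5)(5) - (1)(-1)) - (4)·((2)(5) - (1)(3)) + (-2)·((2)(-1) - (-5)(3))
  = (3)(-24) - (4)(7) + (-2)(13)
  = -126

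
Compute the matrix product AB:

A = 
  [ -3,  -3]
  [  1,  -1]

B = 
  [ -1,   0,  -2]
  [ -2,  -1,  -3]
AB = 
  [  9,   3,  15]
  [  1,   1,   1]

A is 2×2 and B is 2×3, so AB is 2×3. Each entry is (row of A)·(column of B):
AB[1,1] = (-3)(-1) + (-3)(-2) = 9
AB[1,2] = (-3)(0) + (-3)(-1) = 3
AB[1,3] = (-3)(-2) + (-3)(-3) = 15
AB[2,1] = (1)(-1) + (-1)(-2) = 1
AB[2,2] = (1)(0) + (-1)(-1) = 1
AB[2,3] = (1)(-2) + (-1)(-3) = 1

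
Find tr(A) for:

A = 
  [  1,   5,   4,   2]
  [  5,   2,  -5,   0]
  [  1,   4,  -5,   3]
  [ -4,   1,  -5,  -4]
-6

tr(A) = 1 + 2 + -5 + -4 = -6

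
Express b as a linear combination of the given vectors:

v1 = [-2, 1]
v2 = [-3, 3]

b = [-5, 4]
c1 = 1, c2 = 1

b = 1·v1 + 1·v2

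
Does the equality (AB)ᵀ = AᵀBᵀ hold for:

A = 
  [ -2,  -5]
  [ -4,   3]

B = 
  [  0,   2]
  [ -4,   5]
No

(AB)ᵀ = 
  [ 20, -12]
  [-29,   7]

AᵀBᵀ = 
  [ -8, -12]
  [  6,  35]

The two matrices differ, so (AB)ᵀ ≠ AᵀBᵀ in general. The correct identity is (AB)ᵀ = BᵀAᵀ.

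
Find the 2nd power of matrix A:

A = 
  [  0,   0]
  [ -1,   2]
A² = A·A:
A²[1,1] = (0)(0) + (0)(-1) = 0
A²[1,2] = (0)(0) + (0)(2) = 0
A²[2,1] = (-1)(0) + (2)(-1) = -2
A²[2,2] = (-1)(0) + (2)(2) = 4
A² = 
  [  0,   0]
  [ -2,   4]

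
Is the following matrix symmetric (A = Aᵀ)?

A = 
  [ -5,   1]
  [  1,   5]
Yes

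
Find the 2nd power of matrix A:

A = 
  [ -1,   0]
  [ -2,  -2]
A² = A·A:
A²[1,1] = (-1)(-1) + (0)(-2) = 1
A²[1,2] = (-1)(0) + (0)(-2) = 0
A²[2,1] = (-2)(-1) + (-2)(-2) = 6
A²[2,2] = (-2)(0) + (-2)(-2) = 4
A² = 
  [  1,   0]
  [  6,   4]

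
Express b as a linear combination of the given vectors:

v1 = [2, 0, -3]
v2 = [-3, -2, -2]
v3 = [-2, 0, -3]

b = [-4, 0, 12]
c1 = -3, c2 = 0, c3 = -1

b = -3·v1 + 0·v2 + -1·v3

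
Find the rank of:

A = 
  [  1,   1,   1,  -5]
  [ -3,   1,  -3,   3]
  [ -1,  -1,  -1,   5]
rank(A) = 2

Row reduce:
R2 → R2 + (3)·R1
R3 → R3 + (1)·R1
REF = 
  [  1,   1,   1,  -5]
  [  0,   4,   0, -12]
  [  0,   0,   0,   0]
Pivot columns: 1, 2 → 2 pivots.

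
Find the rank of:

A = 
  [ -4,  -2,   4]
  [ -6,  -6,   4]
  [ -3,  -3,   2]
rank(A) = 2

Row reduce:
R2 → R2 - (3/2)·R1
R3 → R3 - (3/4)·R1
R3 → R3 - (1/2)·R2
REF = 
  [ -4,  -2,   4]
  [  0,  -3,  -2]
  [  0,   0,   0]
Pivot columns: 1, 2 → 2 pivots.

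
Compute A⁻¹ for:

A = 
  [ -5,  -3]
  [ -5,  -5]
det(A) = (-5)(-5) - (-3)(-5) = 10
For a 2×2 matrix, A⁻¹ = (1/det(A)) · [[d, -b], [-c, a]]
    = (1/10) · [[-5, 3], [5, -5]]

A⁻¹ = 
  [-1/2, 3/10]
  [ 1/2, -1/2]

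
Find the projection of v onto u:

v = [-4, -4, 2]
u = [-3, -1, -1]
v·u = (-4)(-3) + (-4)(-1) + (2)(-1) = 14
u·u = (-3)² + (-1)² + (-1)² = 11
proj_u(v) = (v·u / u·u) × u = (14/11) × u

proj_u(v) = [-42/11, -14/11, -14/11]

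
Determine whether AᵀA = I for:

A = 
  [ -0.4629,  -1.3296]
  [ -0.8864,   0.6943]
No

AᵀA = 
  [  1,   0]
  [  0,   2.2499]
≠ I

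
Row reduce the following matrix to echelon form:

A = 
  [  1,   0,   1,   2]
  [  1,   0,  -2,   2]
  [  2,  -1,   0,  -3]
Row operations:
R2 → R2 - (1)·R1
R3 → R3 - (2)·R1
Swap R2 ↔ R3

Resulting echelon form:
REF = 
  [  1,   0,   1,   2]
  [  0,  -1,  -2,  -7]
  [  0,   0,  -3,   0]

Rank = 3 (number of non-zero pivot rows).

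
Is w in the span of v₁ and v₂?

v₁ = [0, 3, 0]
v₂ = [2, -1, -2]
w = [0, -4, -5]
No

Form the augmented matrix and row-reduce:
[v₁|v₂|w] = 
  [  0,   2,   0]
  [  3,  -1,  -4]
  [  0,  -2,  -5]
Swap R1 ↔ R2
R3 → R3 + (1)·R2
REF = 
  [  3,  -1,  -4]
  [  0,   2,   0]
  [  0,   0,  -5]

Row 3 reads [0 0 | -5], i.e. 0 = -5, so the system is inconsistent and w ∉ span{v₁, v₂}.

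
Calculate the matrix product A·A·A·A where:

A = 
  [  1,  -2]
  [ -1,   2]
A² = A·A:
A²[1,1] = (1)(1) + (-2)(-1) = 3
A²[1,2] = (1)(-2) + (-2)(2) = -6
A²[2,1] = (-1)(1) + (2)(-1) = -3
A²[2,2] = (-1)(-2) + (2)(2) = 6
A² = 
  [  3,  -6]
  [ -3,   6]

A^3 = A^2·A:
A^3[1,1] = (3)(1) + (-6)(-1) = 9
A^3[1,2] = (3)(-2) + (-6)(2) = -18
A^3[2,1] = (-3)(1) + (6)(-1) = -9
A^3[2,2] = (-3)(-2) + (6)(2) = 18
A^3 = 
  [  9, -18]
  [ -9,  18]

A^4 = A^3·A:
A^4[1,1] = (9)(1) + (-18)(-1) = 27
A^4[1,2] = (9)(-2) + (-18)(2) = -54
A^4[2,1] = (-9)(1) + (18)(-1) = -27
A^4[2,2] = (-9)(-2) + (18)(2) = 54
A^4 = 
  [ 27, -54]
  [-27,  54]

Therefore
A^4 = 
  [ 27, -54]
  [-27,  54]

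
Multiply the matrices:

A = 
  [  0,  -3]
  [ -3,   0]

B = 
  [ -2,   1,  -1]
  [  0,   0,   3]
AB = 
  [  0,   0,  -9]
  [  6,  -3,   3]

A is 2×2 and B is 2×3, so AB is 2×3. Each entry is (row of A)·(column of B):
AB[1,1] = (0)(-2) + (-3)(0) = 0
AB[1,2] = (0)(1) + (-3)(0) = 0
AB[1,3] = (0)(-1) + (-3)(3) = -9
AB[2,1] = (-3)(-2) + (0)(0) = 6
AB[2,2] = (-3)(1) + (0)(0) = -3
AB[2,3] = (-3)(-1) + (0)(3) = 3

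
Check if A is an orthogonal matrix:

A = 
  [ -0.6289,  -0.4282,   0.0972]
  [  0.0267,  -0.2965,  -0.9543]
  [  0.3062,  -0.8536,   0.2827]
No

AᵀA = 
  [  0.4900,   0,   0]
  [  0,   0.9999,   0]
  [  0,   0,   1.0001]
≠ I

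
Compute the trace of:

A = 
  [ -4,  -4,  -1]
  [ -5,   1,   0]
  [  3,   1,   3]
0

tr(A) = -4 + 1 + 3 = 0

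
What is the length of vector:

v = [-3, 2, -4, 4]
6.708

||v||₂ = √((-3)² + (2)² + (-4)² + (4)²) = √45 = 6.708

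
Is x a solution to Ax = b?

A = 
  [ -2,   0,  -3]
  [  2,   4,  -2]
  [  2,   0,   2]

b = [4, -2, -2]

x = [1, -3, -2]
No

Ax = [4, -6, -2] ≠ b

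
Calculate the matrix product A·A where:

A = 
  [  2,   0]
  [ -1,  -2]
A² = A·A:
A²[1,1] = (2)(2) + (0)(-1) = 4
A²[1,2] = (2)(0) + (0)(-2) = 0
A²[2,1] = (-1)(2) + (-2)(-1) = 0
A²[2,2] = (-1)(0) + (-2)(-2) = 4
A² = 
  [  4,   0]
  [  0,   4]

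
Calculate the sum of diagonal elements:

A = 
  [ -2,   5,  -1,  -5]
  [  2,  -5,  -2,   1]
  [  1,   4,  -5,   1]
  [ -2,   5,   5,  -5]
-17

tr(A) = -2 + -5 + -5 + -5 = -17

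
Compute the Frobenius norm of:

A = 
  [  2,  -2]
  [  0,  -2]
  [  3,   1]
||A||_F = 4.69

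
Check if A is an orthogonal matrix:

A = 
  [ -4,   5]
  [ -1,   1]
No

AᵀA = 
  [ 17, -21]
  [-21,  26]
≠ I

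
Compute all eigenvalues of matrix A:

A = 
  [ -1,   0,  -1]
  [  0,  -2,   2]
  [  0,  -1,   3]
λ = -1, (1 + √17)/2, (1 - √17)/2  (≈ -1, 2.562, -1.562)

Characteristic polynomial: det(λI - A) = λ³ - 5λ - 4
Testing integer divisors of the constant term: p(-1) = 0, so (λ + 1) is a factor:
p(λ) = (λ + 1)(λ² - λ - 4)
λ² - λ - 4 = 0  ⇒  λ = (1 ± √((-1)² - 4·(-4)))/2 = (1 ± √(17))/2
  = (1 + √17)/2,  (1 - √17)/2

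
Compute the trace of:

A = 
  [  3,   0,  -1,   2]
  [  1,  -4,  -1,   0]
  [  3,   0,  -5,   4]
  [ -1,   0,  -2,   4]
-2

tr(A) = 3 + -4 + -5 + 4 = -2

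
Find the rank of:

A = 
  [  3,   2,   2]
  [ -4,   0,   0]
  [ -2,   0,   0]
rank(A) = 2

Row reduce:
R2 → R2 + (4/3)·R1
R3 → R3 + (2/3)·R1
R3 → R3 - (1/2)·R2
REF = 
  [  3,   2,   2]
  [  0, 8/3, 8/3]
  [  0,   0,   0]
Pivot columns: 1, 2 → 2 pivots.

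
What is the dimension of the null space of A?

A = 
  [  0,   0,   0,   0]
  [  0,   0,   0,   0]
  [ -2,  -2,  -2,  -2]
nullity(A) = 3

Row reduce:
Swap R1 ↔ R3
REF = 
  [ -2,  -2,  -2,  -2]
  [  0,   0,   0,   0]
  [  0,   0,   0,   0]
Pivot columns: 1 → 1 pivot.
rank(A) = 1, so nullity(A) = 4 - 1 = 3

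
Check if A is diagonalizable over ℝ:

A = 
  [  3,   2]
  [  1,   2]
Yes

tr(A) = 5, det(A) = 4
Characteristic polynomial: λ² - tr(A)λ + det(A) = λ² - 5λ + 4
λ² - 5λ + 4 = (λ - 1)(λ - 4)
Eigenvalues: 4, 1
λ=1: alg. mult. = 1, geom. mult. = 2 - rank(A - (1)I) = 2 - 1 = 1
λ=4: alg. mult. = 1, geom. mult. = 2 - rank(A - (4)I) = 2 - 1 = 1
Sum of geometric multiplicities equals n, so A has n independent eigenvectors.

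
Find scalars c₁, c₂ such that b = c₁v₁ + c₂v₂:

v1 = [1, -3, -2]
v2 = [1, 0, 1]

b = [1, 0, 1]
c1 = 0, c2 = 1

b = 0·v1 + 1·v2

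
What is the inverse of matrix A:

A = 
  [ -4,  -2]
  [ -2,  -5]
det(A) = (-4)(-5) - (-2)(-2) = 16
For a 2×2 matrix, A⁻¹ = (1/det(A)) · [[d, -b], [-c, a]]
    = (1/16) · [[-5, 2], [2, -4]]

A⁻¹ = 
  [-5/16,   1/8]
  [  1/8,  -1/4]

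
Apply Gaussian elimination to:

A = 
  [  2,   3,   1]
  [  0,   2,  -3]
Row operations:
No row operations needed (already in echelon form).

Resulting echelon form:
REF = 
  [  2,   3,   1]
  [  0,   2,  -3]

Rank = 2 (number of non-zero pivot rows).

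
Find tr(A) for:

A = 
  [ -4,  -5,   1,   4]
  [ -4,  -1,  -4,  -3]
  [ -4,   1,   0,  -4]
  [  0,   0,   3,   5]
0

tr(A) = -4 + -1 + 0 + 5 = 0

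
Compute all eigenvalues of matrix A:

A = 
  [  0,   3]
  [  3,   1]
tr(A) = 1, det(A) = -9
Characteristic polynomial: λ² - tr(A)λ + det(A) = λ² - λ - 9
λ² - λ - 9 = 0  ⇒  λ = (1 ± √((-1)² - 4·(-9)))/2 = (1 ± √(37))/2
  = (1 + √37)/2,  (1 - √37)/2

λ = (1 + √37)/2, (1 - √37)/2  (≈ 3.541, -2.541)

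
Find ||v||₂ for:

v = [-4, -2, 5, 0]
6.708

||v||₂ = √((-4)² + (-2)² + (5)² + (0)²) = √45 = 6.708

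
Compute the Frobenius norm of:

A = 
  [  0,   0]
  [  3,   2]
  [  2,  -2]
||A||_F = 4.583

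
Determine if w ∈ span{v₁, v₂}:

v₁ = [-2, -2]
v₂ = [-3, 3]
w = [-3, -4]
Yes

Form the augmented matrix and row-reduce:
[v₁|v₂|w] = 
  [ -2,  -3,  -3]
  [ -2,   3,  -4]
R2 → R2 - (1)·R1
REF = 
  [ -2,  -3,  -3]
  [  0,   6,  -1]

No row of the form [0 0 | nonzero], so the system is consistent. Back-substitution gives c₁ = 7/4, c₂ = -1/6: w = (7/4)·v₁ + (-1/6)·v₂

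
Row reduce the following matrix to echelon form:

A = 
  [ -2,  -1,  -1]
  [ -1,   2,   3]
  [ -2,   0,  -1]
Row operations:
R2 → R2 - (1/2)·R1
R3 → R3 - (1)·R1
R3 → R3 - (2/5)·R2

Resulting echelon form:
REF = 
  [  -2,   -1,   -1]
  [   0,  5/2,  7/2]
  [   0,    0, -7/5]

Rank = 3 (number of non-zero pivot rows).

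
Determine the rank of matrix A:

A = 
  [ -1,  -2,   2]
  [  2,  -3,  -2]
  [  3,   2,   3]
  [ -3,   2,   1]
rank(A) = 3

Row reduce:
R2 → R2 + (2)·R1
R3 → R3 + (3)·R1
R4 → R4 - (3)·R1
R3 → R3 - (4/7)·R2
R4 → R4 + (8/7)·R2
R4 → R4 + (19/55)·R3
REF = 
  [  -1,   -2,    2]
  [   0,   -7,    2]
  [   0,    0, 55/7]
  [   0,    0,    0]
Pivot columns: 1, 2, 3 → 3 pivots.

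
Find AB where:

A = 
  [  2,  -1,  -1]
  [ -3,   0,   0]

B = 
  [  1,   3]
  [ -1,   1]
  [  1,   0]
A is 2×3 and B is 3×2, so AB is 2×2. Each entry is (row of A)·(column of B):
AB[1,1] = (2)(1) + (-1)(-1) + (-1)(1) = 2
AB[1,2] = (2)(3) + (-1)(1) + (-1)(0) = 5
AB[2,1] = (-3)(1) + (0)(-1) + (0)(1) = -3
AB[2,2] = (-3)(3) + (0)(1) + (0)(0) = -9

AB = 
  [  2,   5]
  [ -3,  -9]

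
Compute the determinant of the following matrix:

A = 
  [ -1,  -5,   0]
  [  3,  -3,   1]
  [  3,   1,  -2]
-50

Cofactor expansion along row 1:
det(A) = (-1)·((-3)(-2) - (1)(1)) - (-5)·((3)(-2) - (1)(3)) + (0)·((3)(1) - (-3)(3))
  = (-1)(5) - (-5)(-9) + (0)(12)
  = -50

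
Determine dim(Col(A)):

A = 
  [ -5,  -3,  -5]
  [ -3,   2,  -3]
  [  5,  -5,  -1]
dim(Col(A)) = 3

Row reduce:
R2 → R2 - (3/5)·R1
R3 → R3 + (1)·R1
R3 → R3 + (40/19)·R2
REF = 
  [  -5,   -3,   -5]
  [   0, 19/5,    0]
  [   0,    0,   -6]
Pivot columns: 1, 2, 3 → 3 pivots.
dim(Col(A)) = number of pivot columns = 3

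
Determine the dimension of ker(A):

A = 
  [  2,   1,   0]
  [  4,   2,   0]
nullity(A) = 2

Row reduce:
R2 → R2 - (2)·R1
REF = 
  [  2,   1,   0]
  [  0,   0,   0]
Pivot columns: 1 → 1 pivot.
rank(A) = 1, so nullity(A) = 3 - 1 = 2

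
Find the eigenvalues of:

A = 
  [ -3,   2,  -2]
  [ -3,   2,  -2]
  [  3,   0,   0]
λ = 0, (-1 + i√23)/2, (-1 - i√23)/2  (≈ 0, -0.5 + 2.398i, -0.5 - 2.398i)

Characteristic polynomial: det(λI - A) = λ³ + λ² + 6λ
The constant term is 0, so λ = 0 is a root: p(λ) = λ(λ² + λ + 6)
λ² + λ + 6 = 0  ⇒  λ = (-1 ± √((1)² - 4·(6)))/2 = (-1 ± √(-23))/2
  = (-1 + i√23)/2,  (-1 - i√23)/2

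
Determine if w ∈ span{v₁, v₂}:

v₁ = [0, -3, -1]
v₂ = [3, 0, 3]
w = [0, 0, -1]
No

Form the augmented matrix and row-reduce:
[v₁|v₂|w] = 
  [  0,   3,   0]
  [ -3,   0,   0]
  [ -1,   3,  -1]
Swap R1 ↔ R2
R3 → R3 - (1/3)·R1
R3 → R3 - (1)·R2
REF = 
  [ -3,   0,   0]
  [  0,   3,   0]
  [  0,   0,  -1]

Row 3 reads [0 0 | -1], i.e. 0 = -1, so the system is inconsistent and w ∉ span{v₁, v₂}.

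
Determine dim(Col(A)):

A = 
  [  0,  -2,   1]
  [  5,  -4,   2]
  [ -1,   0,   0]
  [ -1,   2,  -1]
dim(Col(A)) = 2

Row reduce:
Swap R1 ↔ R2
R3 → R3 + (1/5)·R1
R4 → R4 + (1/5)·R1
R3 → R3 - (2/5)·R2
R4 → R4 + (3/5)·R2
REF = 
  [  5,  -4,   2]
  [  0,  -2,   1]
  [  0,   0,   0]
  [  0,   0,   0]
Pivot columns: 1, 2 → 2 pivots.
dim(Col(A)) = number of pivot columns = 2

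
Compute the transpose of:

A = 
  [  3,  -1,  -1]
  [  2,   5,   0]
Aᵀ = 
  [  3,   2]
  [ -1,   5]
  [ -1,   0]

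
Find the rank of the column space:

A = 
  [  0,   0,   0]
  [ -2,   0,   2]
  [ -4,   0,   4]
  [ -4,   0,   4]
dim(Col(A)) = 1

Row reduce:
Swap R1 ↔ R2
R3 → R3 - (2)·R1
R4 → R4 - (2)·R1
REF = 
  [ -2,   0,   2]
  [  0,   0,   0]
  [  0,   0,   0]
  [  0,   0,   0]
Pivot columns: 1 → 1 pivot.
dim(Col(A)) = number of pivot columns = 1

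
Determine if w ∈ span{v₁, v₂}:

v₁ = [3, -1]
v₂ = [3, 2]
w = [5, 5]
Yes

Form the augmented matrix and row-reduce:
[v₁|v₂|w] = 
  [  3,   3,   5]
  [ -1,   2,   5]
R2 → R2 + (1/3)·R1
REF = 
  [   3,    3,    5]
  [   0,    3, 20/3]

No row of the form [0 0 | nonzero], so the system is consistent. Back-substitution gives c₁ = -5/9, c₂ = 20/9: w = (-5/9)·v₁ + (20/9)·v₂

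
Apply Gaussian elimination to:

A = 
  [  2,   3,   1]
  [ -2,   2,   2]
Row operations:
R2 → R2 + (1)·R1

Resulting echelon form:
REF = 
  [  2,   3,   1]
  [  0,   5,   3]

Rank = 2 (number of non-zero pivot rows).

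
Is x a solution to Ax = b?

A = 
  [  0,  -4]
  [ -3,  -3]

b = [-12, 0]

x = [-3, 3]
Yes

Ax = [-12, 0] = b ✓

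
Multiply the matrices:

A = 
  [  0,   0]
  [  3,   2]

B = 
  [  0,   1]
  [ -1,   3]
A is 2×2 and B is 2×2, so AB is 2×2. Each entry is (row of A)·(column of B):
AB[1,1] = (0)(0) + (0)(-1) = 0
AB[1,2] = (0)(1) + (0)(3) = 0
AB[2,1] = (3)(0) + (2)(-1) = -2
AB[2,2] = (3)(1) + (2)(3) = 9

AB = 
  [  0,   0]
  [ -2,   9]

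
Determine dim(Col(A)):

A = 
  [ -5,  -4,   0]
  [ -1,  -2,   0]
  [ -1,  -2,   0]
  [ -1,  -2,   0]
dim(Col(A)) = 2

Row reduce:
R2 → R2 - (1/5)·R1
R3 → R3 - (1/5)·R1
R4 → R4 - (1/5)·R1
R3 → R3 - (1)·R2
R4 → R4 - (1)·R2
REF = 
  [  -5,   -4,    0]
  [   0, -6/5,    0]
  [   0,    0,    0]
  [   0,    0,    0]
Pivot columns: 1, 2 → 2 pivots.
dim(Col(A)) = number of pivot columns = 2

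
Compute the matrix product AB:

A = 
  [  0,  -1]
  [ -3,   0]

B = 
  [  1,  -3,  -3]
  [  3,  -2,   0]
A is 2×2 and B is 2×3, so AB is 2×3. Each entry is (row of A)·(column of B):
AB[1,1] = (0)(1) + (-1)(3) = -3
AB[1,2] = (0)(-3) + (-1)(-2) = 2
AB[1,3] = (0)(-3) + (-1)(0) = 0
AB[2,1] = (-3)(1) + (0)(3) = -3
AB[2,2] = (-3)(-3) + (0)(-2) = 9
AB[2,3] = (-3)(-3) + (0)(0) = 9

AB = 
  [ -3,   2,   0]
  [ -3,   9,   9]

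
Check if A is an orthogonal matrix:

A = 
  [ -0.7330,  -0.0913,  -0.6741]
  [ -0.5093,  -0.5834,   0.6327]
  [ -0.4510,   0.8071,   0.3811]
Yes

AᵀA = 
  [  1.0001,   0,   0]
  [  0,   1.0001,   0]
  [  0,   0,   1]
≈ I (equal to I up to the 4-dp rounding of the entries)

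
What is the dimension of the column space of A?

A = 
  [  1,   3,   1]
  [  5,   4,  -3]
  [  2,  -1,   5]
Row reduce:
R2 → R2 - (5)·R1
R3 → R3 - (2)·R1
R3 → R3 - (7/11)·R2
REF = 
  [    1,     3,     1]
  [    0,   -11,    -8]
  [    0,     0, 89/11]
Pivot columns: 1, 2, 3 → 3 pivots.
dim(Col(A)) = number of pivot columns = 3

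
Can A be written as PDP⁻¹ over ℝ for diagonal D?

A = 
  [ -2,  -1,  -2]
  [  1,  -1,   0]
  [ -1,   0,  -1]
Yes

Characteristic polynomial: det(λI - A) = λ³ + 4λ² + 4λ + 1
Testing integer divisors of the constant term: p(-1) = 0, so (λ + 1) is a factor:
p(λ) = (λ + 1)(λ² + 3λ + 1)
λ² + 3λ + 1 = 0  ⇒  λ = (-3 ± √((3)² - 4·(1)))/2 = (-3 ± √(5))/2
  = (-3 + √5)/2,  (-3 - √5)/2
Eigenvalues: -1, (-3 + √5)/2, (-3 - √5)/2  (≈ -1, -0.382, -2.618)
The two irrational eigenvalues are distinct (simple), so each has alg. mult. = geom. mult. = 1.
λ=-1: alg. mult. = 1, geom. mult. = 3 - rank(A - (-1)I) = 3 - 2 = 1
Sum of geometric multiplicities equals n, so A has n independent eigenvectors.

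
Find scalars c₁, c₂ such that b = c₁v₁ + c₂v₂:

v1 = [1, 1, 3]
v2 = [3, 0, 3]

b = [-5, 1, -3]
c1 = 1, c2 = -2

b = 1·v1 + -2·v2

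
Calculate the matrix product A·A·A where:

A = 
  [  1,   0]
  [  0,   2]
A² = A·A:
A²[1,1] = (1)(1) + (0)(0) = 1
A²[1,2] = (1)(0) + (0)(2) = 0
A²[2,1] = (0)(1) + (2)(0) = 0
A²[2,2] = (0)(0) + (2)(2) = 4
A² = 
  [  1,   0]
  [  0,   4]

A^3 = A^2·A:
A^3[1,1] = (1)(1) + (0)(0) = 1
A^3[1,2] = (1)(0) + (0)(2) = 0
A^3[2,1] = (0)(1) + (4)(0) = 0
A^3[2,2] = (0)(0) + (4)(2) = 8
A^3 = 
  [  1,   0]
  [  0,   8]

Therefore
A^3 = 
  [  1,   0]
  [  0,   8]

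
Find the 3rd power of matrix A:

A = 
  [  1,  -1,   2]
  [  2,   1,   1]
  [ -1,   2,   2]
A^3 = 
  [ -4,  15,   6]
  [ -2,  12,  21]
  [ 11,  14,  17]

A² = A·A:
A²[1,1] = (1)(1) + (-1)(2) + (2)(-1) = -3
A²[1,2] = (1)(-1) + (-1)(1) + (2)(2) = 2
A²[1,3] = (1)(2) + (-1)(1) + (2)(2) = 5
A²[2,1] = (2)(1) + (1)(2) + (1)(-1) = 3
A²[2,2] = (2)(-1) + (1)(1) + (1)(2) = 1
A²[2,3] = (2)(2) + (1)(1) + (1)(2) = 7
A²[3,1] = (-1)(1) + (2)(2) + (2)(-1) = 1
A²[3,2] = (-1)(-1) + (2)(1) + (2)(2) = 7
A²[3,3] = (-1)(2) + (2)(1) + (2)(2) = 4
A² = 
  [ -3,   2,   5]
  [  3,   1,   7]
  [  1,   7,   4]

A^3 = A^2·A:
A^3[1,1] = (-3)(1) + (2)(2) + (5)(-1) = -4
A^3[1,2] = (-3)(-1) + (2)(1) + (5)(2) = 15
A^3[1,3] = (-3)(2) + (2)(1) + (5)(2) = 6
A^3[2,1] = (3)(1) + (1)(2) + (7)(-1) = -2
A^3[2,2] = (3)(-1) + (1)(1) + (7)(2) = 12
A^3[2,3] = (3)(2) + (1)(1) + (7)(2) = 21
A^3[3,1] = (1)(1) + (7)(2) + (4)(-1) = 11
A^3[3,2] = (1)(-1) + (7)(1) + (4)(2) = 14
A^3[3,3] = (1)(2) + (7)(1) + (4)(2) = 17
A^3 = 
  [ -4,  15,   6]
  [ -2,  12,  21]
  [ 11,  14,  17]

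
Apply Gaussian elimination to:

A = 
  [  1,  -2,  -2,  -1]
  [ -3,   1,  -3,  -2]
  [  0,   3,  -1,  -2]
Row operations:
R2 → R2 + (3)·R1
R3 → R3 + (3/5)·R2

Resulting echelon form:
REF = 
  [    1,    -2,    -2,    -1]
  [    0,    -5,    -9,    -5]
  [    0,     0, -32/5,    -5]

Rank = 3 (number of non-zero pivot rows).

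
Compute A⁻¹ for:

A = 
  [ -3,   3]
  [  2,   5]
det(A) = (-3)(5) - (3)(2) = -21
For a 2×2 matrix, A⁻¹ = (1/det(A)) · [[d, -b], [-c, a]]
    = (-1/21) · [[5, -3], [-2, -3]]

A⁻¹ = 
  [-5/21,   1/7]
  [ 2/21,   1/7]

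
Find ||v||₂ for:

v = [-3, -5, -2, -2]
6.481

||v||₂ = √((-3)² + (-5)² + (-2)² + (-2)²) = √42 = 6.481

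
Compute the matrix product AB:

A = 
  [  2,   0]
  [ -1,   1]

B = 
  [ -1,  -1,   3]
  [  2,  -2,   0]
AB = 
  [ -2,  -2,   6]
  [  3,  -1,  -3]

A is 2×2 and B is 2×3, so AB is 2×3. Each entry is (row of A)·(column of B):
AB[1,1] = (2)(-1) + (0)(2) = -2
AB[1,2] = (2)(-1) + (0)(-2) = -2
AB[1,3] = (2)(3) + (0)(0) = 6
AB[2,1] = (-1)(-1) + (1)(2) = 3
AB[2,2] = (-1)(-1) + (1)(-2) = -1
AB[2,3] = (-1)(3) + (1)(0) = -3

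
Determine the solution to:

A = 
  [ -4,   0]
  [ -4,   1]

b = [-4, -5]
x = [1, -1]

Row reduce the augmented matrix [A|b]:
R2 → R2 - (1)·R1
REF = 
  [ -4,   0,  -4]
  [  0,   1,  -1]

Back-substitution:
x₂ = (-1) / 1 = -1
x₁ = (-4 - (0)(-1)) / (-4) = 1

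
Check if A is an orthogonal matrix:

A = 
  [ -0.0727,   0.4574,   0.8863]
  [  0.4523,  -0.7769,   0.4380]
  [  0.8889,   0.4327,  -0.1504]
Yes

AᵀA = 
  [  1,   0,   0]
  [  0,   1,   0]
  [  0,   0,   1]
≈ I (equal to I up to the 4-dp rounding of the entries)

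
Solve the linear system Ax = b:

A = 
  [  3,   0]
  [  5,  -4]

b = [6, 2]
Row reduce the augmented matrix [A|b]:
R2 → R2 - (5/3)·R1
REF = 
  [  3,   0,   6]
  [  0,  -4,  -8]

Back-substitution:
x₂ = (-8) / (-4) = 2
x₁ = (6 - (0)(2)) / 3 = 2

x = [2, 2]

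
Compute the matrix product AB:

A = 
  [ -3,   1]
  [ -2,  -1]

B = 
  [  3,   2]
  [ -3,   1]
AB = 
  [-12,  -5]
  [ -3,  -5]

A is 2×2 and B is 2×2, so AB is 2×2. Each entry is (row of A)·(column of B):
AB[1,1] = (-3)(3) + (1)(-3) = -12
AB[1,2] = (-3)(2) + (1)(1) = -5
AB[2,1] = (-2)(3) + (-1)(-3) = -3
AB[2,2] = (-2)(2) + (-1)(1) = -5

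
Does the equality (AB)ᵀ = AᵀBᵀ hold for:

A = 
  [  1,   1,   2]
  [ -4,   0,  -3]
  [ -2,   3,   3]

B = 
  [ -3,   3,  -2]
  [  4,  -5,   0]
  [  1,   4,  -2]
No

(AB)ᵀ = 
  [  3,   9,  21]
  [  6, -24,  -9]
  [ -6,  14,  -2]

AᵀBᵀ = 
  [-11,  24, -11]
  [ -9,   4,  -5]
  [-21,  23, -16]

The two matrices differ, so (AB)ᵀ ≠ AᵀBᵀ in general. The correct identity is (AB)ᵀ = BᵀAᵀ.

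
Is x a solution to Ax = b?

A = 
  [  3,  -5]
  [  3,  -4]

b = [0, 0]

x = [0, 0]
Yes

Ax = [0, 0] = b ✓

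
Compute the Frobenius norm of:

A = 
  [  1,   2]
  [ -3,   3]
||A||_F = 4.796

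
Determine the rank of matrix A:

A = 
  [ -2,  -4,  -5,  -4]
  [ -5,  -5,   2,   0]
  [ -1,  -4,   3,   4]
rank(A) = 3

Row reduce:
R2 → R2 - (5/2)·R1
R3 → R3 - (1/2)·R1
R3 → R3 + (2/5)·R2
REF = 
  [    -2,     -4,     -5,     -4]
  [     0,      5,   29/2,     10]
  [     0,      0, 113/10,     10]
Pivot columns: 1, 2, 3 → 3 pivots.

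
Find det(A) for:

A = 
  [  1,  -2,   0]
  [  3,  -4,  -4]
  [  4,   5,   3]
58

Cofactor expansion along row 1:
det(A) = (1)·((-4)(3) - (-4)(5)) - (-2)·((3)(3) - (-4)(4)) + (0)·((3)(5) - (-4)(4))
  = (1)(8) - (-2)(25) + (0)(31)
  = 58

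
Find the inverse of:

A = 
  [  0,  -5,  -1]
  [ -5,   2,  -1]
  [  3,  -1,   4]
det(A) = (0)·((2)(4) - (-1)(-1)) - (-5)·((-5)(4) - (-1)(3)) + (-1)·((-5)(-1) - (2)(3))
  = (0)(7) - (-5)(-17) + (-1)(-1)
  = -84
det(A) = -84 ≠ 0, so A is invertible.

Cofactors Cᵢⱼ = (-1)ⁱ⁺ʲ·Mᵢⱼ:
C = 
  [  7,  17,  -1]
  [ 21,   3, -15]
  [  7,   5, -25]

adj(A) = Cᵀ:
adj(A) = 
  [  7,  21,   7]
  [ 17,   3,   5]
  [ -1, -15, -25]

A⁻¹ = (-1/84) · adj(A):
A⁻¹ = 
  [ -1/12,   -1/4,  -1/12]
  [-17/84,  -1/28,  -5/84]
  [  1/84,   5/28,  25/84]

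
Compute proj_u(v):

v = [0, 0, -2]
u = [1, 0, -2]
proj_u(v) = [4/5, 0, -8/5]

v·u = (0)(1) + (0)(0) + (-2)(-2) = 4
u·u = (1)² + (0)² + (-2)² = 5
proj_u(v) = (v·u / u·u) × u = (4/5) × u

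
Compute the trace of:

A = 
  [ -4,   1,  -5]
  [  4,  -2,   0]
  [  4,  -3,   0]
-6

tr(A) = -4 + -2 + 0 = -6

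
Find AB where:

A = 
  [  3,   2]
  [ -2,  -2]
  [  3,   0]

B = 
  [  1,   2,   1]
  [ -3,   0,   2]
AB = 
  [ -3,   6,   7]
  [  4,  -4,  -6]
  [  3,   6,   3]

A is 3×2 and B is 2×3, so AB is 3×3. Each entry is (row of A)·(column of B):
AB[1,1] = (3)(1) + (2)(-3) = -3
AB[1,2] = (3)(2) + (2)(0) = 6
AB[1,3] = (3)(1) + (2)(2) = 7
AB[2,1] = (-2)(1) + (-2)(-3) = 4
AB[2,2] = (-2)(2) + (-2)(0) = -4
AB[2,3] = (-2)(1) + (-2)(2) = -6
AB[3,1] = (3)(1) + (0)(-3) = 3
AB[3,2] = (3)(2) + (0)(0) = 6
AB[3,3] = (3)(1) + (0)(2) = 3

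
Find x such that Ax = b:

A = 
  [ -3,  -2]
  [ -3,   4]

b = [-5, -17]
x = [3, -2]

Row reduce the augmented matrix [A|b]:
R2 → R2 - (1)·R1
REF = 
  [ -3,  -2,  -5]
  [  0,   6, -12]

Back-substitution:
x₂ = (-12) / 6 = -2
x₁ = (-5 - (-2)(-2)) / (-3) = 3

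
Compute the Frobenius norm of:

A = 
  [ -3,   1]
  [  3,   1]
||A||_F = 4.472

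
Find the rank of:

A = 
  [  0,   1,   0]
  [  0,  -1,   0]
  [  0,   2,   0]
Row reduce:
R2 → R2 + (1)·R1
R3 → R3 - (2)·R1
REF = 
  [  0,   1,   0]
  [  0,   0,   0]
  [  0,   0,   0]
Pivot columns: 2 → 1 pivot.

rank(A) = 1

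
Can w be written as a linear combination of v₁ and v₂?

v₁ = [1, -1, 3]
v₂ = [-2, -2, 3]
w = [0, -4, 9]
Yes

Form the augmented matrix and row-reduce:
[v₁|v₂|w] = 
  [  1,  -2,   0]
  [ -1,  -2,  -4]
  [  3,   3,   9]
R2 → R2 + (1)·R1
R3 → R3 - (3)·R1
R3 → R3 + (9/4)·R2
REF = 
  [  1,  -2,   0]
  [  0,  -4,  -4]
  [  0,   0,   0]

No row of the form [0 0 | nonzero], so the system is consistent. Back-substitution gives c₁ = 2, c₂ = 1: w = (2)·v₁ + (1)·v₂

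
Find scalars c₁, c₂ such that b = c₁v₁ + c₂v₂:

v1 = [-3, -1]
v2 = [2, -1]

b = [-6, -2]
c1 = 2, c2 = 0

b = 2·v1 + 0·v2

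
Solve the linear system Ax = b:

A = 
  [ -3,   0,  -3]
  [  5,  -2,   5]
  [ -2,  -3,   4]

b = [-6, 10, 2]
Row reduce the augmented matrix [A|b]:
R2 → R2 + (5/3)·R1
R3 → R3 - (2/3)·R1
R3 → R3 - (3/2)·R2
REF = 
  [ -3,   0,  -3,  -6]
  [  0,  -2,   0,   0]
  [  0,   0,   6,   6]

Back-substitution:
x₃ = 6 / 6 = 1
x₂ = (0 - (0)(1)) / (-2) = 0
x₁ = (-6 - (0)(0) - (-3)(1)) / (-3) = 1

x = [1, 0, 1]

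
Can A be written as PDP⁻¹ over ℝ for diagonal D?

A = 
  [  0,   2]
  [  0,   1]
Yes

tr(A) = 1, det(A) = 0
Characteristic polynomial: λ² - tr(A)λ + det(A) = λ² - λ
λ² - λ = λ(λ - 1)
Eigenvalues: 1, 0
λ=0: alg. mult. = 1, geom. mult. = 2 - rank(A - (0)I) = 2 - 1 = 1
λ=1: alg. mult. = 1, geom. mult. = 2 - rank(A - (1)I) = 2 - 1 = 1
Sum of geometric multiplicities equals n, so A has n independent eigenvectors.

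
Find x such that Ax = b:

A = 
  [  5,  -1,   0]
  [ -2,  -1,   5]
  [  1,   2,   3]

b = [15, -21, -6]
Row reduce the augmented matrix [A|b]:
R2 → R2 + (2/5)·R1
R3 → R3 - (1/5)·R1
R3 → R3 + (11/7)·R2
REF = 
  [     5,     -1,      0,     15]
  [     0,   -7/5,      5,    -15]
  [     0,      0,   76/7, -228/7]

Back-substitution:
x₃ = (-228/7) / (76/7) = -3
x₂ = (-15 - (5)(-3)) / (-7/5) = 0
x₁ = (15 - (-1)(0) - (0)(-3)) / 5 = 3

x = [3, 0, -3]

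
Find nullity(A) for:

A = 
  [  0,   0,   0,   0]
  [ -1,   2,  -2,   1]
nullity(A) = 3

Row reduce:
Swap R1 ↔ R2
REF = 
  [ -1,   2,  -2,   1]
  [  0,   0,   0,   0]
Pivot columns: 1 → 1 pivot.
rank(A) = 1, so nullity(A) = 4 - 1 = 3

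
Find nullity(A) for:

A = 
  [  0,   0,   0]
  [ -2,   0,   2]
nullity(A) = 2

Row reduce:
Swap R1 ↔ R2
REF = 
  [ -2,   0,   2]
  [  0,   0,   0]
Pivot columns: 1 → 1 pivot.
rank(A) = 1, so nullity(A) = 3 - 1 = 2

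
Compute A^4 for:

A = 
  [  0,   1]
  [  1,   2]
A^4 = 
  [  5,  12]
  [ 12,  29]

A² = A·A:
A²[1,1] = (0)(0) + (1)(1) = 1
A²[1,2] = (0)(1) + (1)(2) = 2
A²[2,1] = (1)(0) + (2)(1) = 2
A²[2,2] = (1)(1) + (2)(2) = 5
A² = 
  [  1,   2]
  [  2,   5]

A^3 = A^2·A:
A^3[1,1] = (1)(0) + (2)(1) = 2
A^3[1,2] = (1)(1) + (2)(2) = 5
A^3[2,1] = (2)(0) + (5)(1) = 5
A^3[2,2] = (2)(1) + (5)(2) = 12
A^3 = 
  [  2,   5]
  [  5,  12]

A^4 = A^3·A:
A^4[1,1] = (2)(0) + (5)(1) = 5
A^4[1,2] = (2)(1) + (5)(2) = 12
A^4[2,1] = (5)(0) + (12)(1) = 12
A^4[2,2] = (5)(1) + (12)(2) = 29
A^4 = 
  [  5,  12]
  [ 12,  29]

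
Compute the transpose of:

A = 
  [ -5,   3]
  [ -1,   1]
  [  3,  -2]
Aᵀ = 
  [ -5,  -1,   3]
  [  3,   1,  -2]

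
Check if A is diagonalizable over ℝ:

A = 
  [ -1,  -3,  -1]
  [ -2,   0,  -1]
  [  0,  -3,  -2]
Yes

Characteristic polynomial: det(λI - A) = λ³ + 3λ² - 7λ - 9
Testing integer divisors of the constant term: p(-1) = 0, so (λ + 1) is a factor:
p(λ) = (λ + 1)(λ² + 2λ - 9)
λ² + 2λ - 9 = 0  ⇒  λ = (-2 ± √((2)² - 4·(-9)))/2 = (-2 ± √(40))/2
  = -1 + √10,  -1 - √10
Eigenvalues: -1, -1 + √10, -1 - √10  (≈ -1, 2.162, -4.162)
The two irrational eigenvalues are distinct (simple), so each has alg. mult. = geom. mult. = 1.
λ=-1: alg. mult. = 1, geom. mult. = 3 - rank(A - (-1)I) = 3 - 2 = 1
Sum of geometric multiplicities equals n, so A has n independent eigenvectors.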